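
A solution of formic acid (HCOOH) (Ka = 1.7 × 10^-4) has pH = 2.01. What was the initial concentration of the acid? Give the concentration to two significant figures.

[H+] = 10^(-2.01) = 9.77 × 10^-3 M = x
Ka = x²/(C₀ − x) ⇒ C₀ = x + x²/Ka
C₀ = 9.77 × 10^-3 + (9.77 × 10^-3)²/(1.7 × 10^-4) = 5.71 × 10^-1 M

C₀ = 5.7 × 10^-1 M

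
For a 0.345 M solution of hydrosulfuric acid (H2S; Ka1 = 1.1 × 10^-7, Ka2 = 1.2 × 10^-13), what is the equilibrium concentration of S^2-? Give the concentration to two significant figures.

First ionization gives [H+] ≈ [HS-] = 1.95 × 10^-4 M.
Second step: Ka2 = [H+][S^2-]/[HS-] ≈ [S^2-] (since [H+] ≈ [HS-]).
So [S^2-] ≈ Ka2.

1.2 × 10^-13 M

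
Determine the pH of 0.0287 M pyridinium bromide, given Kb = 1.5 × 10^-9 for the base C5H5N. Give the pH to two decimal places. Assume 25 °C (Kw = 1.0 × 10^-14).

pH = 3.36

C5H5NH+ is the conjugate acid of the weak base C5H5N.
Ka = Kw/Kb = 1.0×10^-14 / 1.5 × 10^-9 = 6.67 × 10^-6
From the ICE table, Ka = [H+]²/(0.0287 − [H+]) = 6.67 × 10^-6.
Neglecting [H+] in the denominator: [H+] = √(6.67 × 10^-6 × 0.0287) = 4.38 × 10^-4 M
([H+]/C₀ = 1.5% < 5%, so the approximation holds.)
pH = −log[H+] = −log(4.38 × 10^-4) = 3.36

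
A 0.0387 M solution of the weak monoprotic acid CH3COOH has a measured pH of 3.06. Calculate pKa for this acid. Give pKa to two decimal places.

pKa = 4.70

[H+] = 10^(-3.06) = 8.71 × 10^-4 M
At equilibrium [HA] = 0.0387 − 8.71 × 10^-4 = 3.78 × 10^-2 M
Ka = [H+][A-]/[HA] = (8.71 × 10^-4)² / 3.78 × 10^-2 = 2.01 × 10^-5
pKa = -log(2.01 × 10^-5) = 4.70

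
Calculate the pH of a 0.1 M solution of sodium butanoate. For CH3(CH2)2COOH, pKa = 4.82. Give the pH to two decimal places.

pH = 8.91

CH3(CH2)2COO- is the conjugate base of the weak acid CH3(CH2)2COOH.
Ka = 10^(−4.82) = 1.51 × 10^-5
Kb = Kw/Ka = 1.0×10^-14 / 1.51 × 10^-5 = 6.62 × 10^-10
Kb = [OH-]²/(0.1 − [OH-]) = 6.62 × 10^-10
Neglecting [OH-] in the denominator: [OH-] = √(6.62 × 10^-10 × 0.1) = 8.14 × 10^-6 M
Check: 0.0081% ionized — well under 5%, approximation valid.
pOH = −log(8.14 × 10^-6) = 5.09; pH = 14.00 − 5.09 = 8.91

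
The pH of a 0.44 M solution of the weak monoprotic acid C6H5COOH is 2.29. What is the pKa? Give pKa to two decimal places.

[H+] = 10^(-2.29) = 5.13 × 10^-3 M
At equilibrium [HA] = 0.44 − 5.13 × 10^-3 = 4.35 × 10^-1 M
Ka = [H+][A-]/[HA] = (5.13 × 10^-3)² / 4.35 × 10^-1 = 6.05 × 10^-5
pKa = -log(6.05 × 10^-5) = 4.22

pKa = 4.22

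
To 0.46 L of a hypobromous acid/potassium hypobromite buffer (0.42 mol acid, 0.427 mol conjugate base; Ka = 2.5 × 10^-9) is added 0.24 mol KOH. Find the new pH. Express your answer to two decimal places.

After neutralization: n(HOBr) = 0.18 mol, n(OBr-) = 0.667 mol.
pKa = −log(2.5 × 10^-9) = 8.602
Henderson–Hasselbalch with mole ratio 0.667/0.18: pH = 8.602 + (+0.569)

pH = 9.17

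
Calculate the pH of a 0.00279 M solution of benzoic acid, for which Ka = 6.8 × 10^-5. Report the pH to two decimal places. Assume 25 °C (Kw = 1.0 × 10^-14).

C6H5COOH ⇌ C6H5COO- + H+
Ka = [H+]²/(0.00279 − [H+]) = 6.8 × 10^-5
[H+] is not negligible relative to C₀; solve [H+]² + 6.8e-05·[H+] − 1.9e-07 = 0.
[H+] = (−Ka + √(Ka² + 4·Ka·C₀))/2 = 4.03 × 10^-4 M
pH = −log[H+] = −log(4.03 × 10^-4) = 3.39

pH = 3.39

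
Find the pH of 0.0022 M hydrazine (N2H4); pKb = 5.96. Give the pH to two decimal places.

N2H4 + H2O ⇌ N2H5+ + OH-
Kb = 10^(−5.96) = 1.10 × 10^-6
From the ICE table, Kb = [OH-]²/(0.0022 − [OH-]) = 1.10 × 10^-6.
Neglecting [OH-] in the denominator: [OH-] = √(1.10 × 10^-6 × 0.0022) = 4.92 × 10^-5 M
([OH-]/C₀ = 2.2% < 5%, so the approximation holds.)
pOH = −log(4.92 × 10^-5) = 4.31; pH = 14.00 − 4.31 = 9.69

pH = 9.69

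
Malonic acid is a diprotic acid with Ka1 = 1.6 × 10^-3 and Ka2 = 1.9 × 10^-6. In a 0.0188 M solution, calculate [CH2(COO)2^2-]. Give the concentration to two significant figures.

First ionization gives [H+] ≈ [CH2(COOH)COO-] = 4.74 × 10^-3 M.
Second step: Ka2 = [H+][CH2(COO)2^2-]/[CH2(COOH)COO-] ≈ [CH2(COO)2^2-] (since [H+] ≈ [CH2(COOH)COO-]).
So [CH2(COO)2^2-] ≈ Ka2.

1.9 × 10^-6 M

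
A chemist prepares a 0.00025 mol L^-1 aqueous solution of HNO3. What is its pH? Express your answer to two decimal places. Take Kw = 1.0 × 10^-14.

HNO3 is a strong acid and dissociates completely, so [H+] = 0.00025 M.
pH = -log(0.00025) = 3.60

pH = 3.60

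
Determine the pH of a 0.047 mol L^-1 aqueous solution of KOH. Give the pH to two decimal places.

KOH is a strong base; [OH-] = 0.047 M.
pOH = -log(0.047) = 1.33
pH = 14.00 - 1.33 = 12.67

pH = 12.67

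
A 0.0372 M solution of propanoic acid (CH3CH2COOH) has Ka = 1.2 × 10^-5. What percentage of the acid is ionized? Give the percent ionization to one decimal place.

1.8%

CH3CH2COOH ⇌ CH3CH2COO- + H+; let x = [H+] at equilibrium.
x ≈ √(Ka·C₀) = √(1.2 × 10^-5 × 0.0372) = 6.68 × 10^-4 M
% ionization = x/C₀ × 100% = 6.68 × 10^-4/0.0372 × 100% = 1.8%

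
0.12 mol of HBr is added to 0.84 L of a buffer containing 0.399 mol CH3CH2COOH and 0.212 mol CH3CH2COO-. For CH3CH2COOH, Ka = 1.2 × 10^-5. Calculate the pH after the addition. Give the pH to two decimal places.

pH = 4.17

Added H+ converts CH3CH2COO- to CH3CH2COOH: CH3CH2COOH → 0.519 mol, CH3CH2COO- → 0.092 mol.
pKa = −log(1.2 × 10^-5) = 4.921
Henderson–Hasselbalch with mole ratio 0.092/0.519: pH = 4.921 + (-0.751)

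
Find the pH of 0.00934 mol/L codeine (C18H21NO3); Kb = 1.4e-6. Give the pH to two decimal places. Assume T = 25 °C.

C18H21NO3 + H2O ⇌ C18H22NO3+ + OH-
From the ICE table, Kb = x²/(0.00934 − x) = 1.4 × 10^-6.
Since Kb ≪ C₀, x ≈ √(Kb·C₀) = 1.14 × 10^-4 M.
(x/C₀ = 1.2% < 5%, so the approximation holds.)
pOH = 3.94, so pH = 14.00 − pOH = 10.06

pH = 10.06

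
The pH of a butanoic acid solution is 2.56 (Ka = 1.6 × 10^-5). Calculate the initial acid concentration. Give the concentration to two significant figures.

[H+] = 10^(-2.56) = 2.75 × 10^-3 M = x
Ka = x²/(C₀ − x) ⇒ C₀ = x + x²/Ka
C₀ = 2.75 × 10^-3 + (2.75 × 10^-3)²/(1.6 × 10^-5) = 4.75 × 10^-1 M

C₀ = 4.8 × 10^-1 M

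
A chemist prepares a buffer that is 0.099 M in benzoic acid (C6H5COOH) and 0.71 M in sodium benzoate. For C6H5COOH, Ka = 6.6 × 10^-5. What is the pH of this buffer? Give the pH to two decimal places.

pH = 5.04

pKa = −log(6.6 × 10^-5) = 4.180
pH = pKa + log([A⁻]/[HA]) = 4.180 + log(0.71/0.099)
pH = 4.180 + (+0.856) = 5.04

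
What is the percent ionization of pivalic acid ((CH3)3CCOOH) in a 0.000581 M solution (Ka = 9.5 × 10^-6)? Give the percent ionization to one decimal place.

(CH3)3CCOOH ⇌ (CH3)3CCOO- + H+; let x = [H+] at equilibrium.
Ka = x²/(C₀ − x); solving the quadratic gives x = 6.97 × 10^-5 M.
Fraction ionized = 6.97 × 10^-5 / 0.000581 = 0.1200 → 12.0%

12.0%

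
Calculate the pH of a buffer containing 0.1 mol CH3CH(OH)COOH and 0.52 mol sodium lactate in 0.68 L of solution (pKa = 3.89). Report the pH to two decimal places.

pH = 4.61

pH = pKa + log([A⁻]/[HA]) = 3.89 + log(0.52/0.1)
pH = 3.89 + (+0.716) = 4.61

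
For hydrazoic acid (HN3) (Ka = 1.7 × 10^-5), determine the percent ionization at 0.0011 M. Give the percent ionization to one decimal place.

HN3 ⇌ N3- + H+; let x = [H+] at equilibrium.
Solve x² + 1.7e-05x − 1.87e-08 = 0 → x = 1.29 × 10^-4 M
Fraction ionized = 1.29 × 10^-4 / 0.0011 = 0.1173 → 11.7%

11.7%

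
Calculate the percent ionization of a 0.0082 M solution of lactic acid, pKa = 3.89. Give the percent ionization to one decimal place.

CH3CH(OH)COOH ⇌ CH3CH(OH)COO- + H+; let x = [H+] at equilibrium.
Ka = 10^(−3.89) = 1.29 × 10^-4
Solve x² + 0.000129x − 1.06e-06 = 0 → x = 9.66 × 10^-4 M
Fraction ionized = 9.66 × 10^-4 / 0.0082 = 0.1178 → 11.8%

11.8%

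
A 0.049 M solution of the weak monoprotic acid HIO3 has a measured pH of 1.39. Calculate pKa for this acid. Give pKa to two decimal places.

pKa = 0.70

[H+] = 10^(-1.39) = 4.07 × 10^-2 M
At equilibrium [HA] = 0.049 − 4.07 × 10^-2 = 8.30 × 10^-3 M
Ka = [H+][A-]/[HA] = (4.07 × 10^-2)² / 8.30 × 10^-3 = 2.00 × 10^-1
pKa = -log(2.00 × 10^-1) = 0.70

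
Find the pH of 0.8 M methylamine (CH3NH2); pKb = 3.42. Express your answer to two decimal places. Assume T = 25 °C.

CH3NH2 + H2O ⇌ CH3NH3+ + OH-
Kb = 10^(−3.42) = 3.80 × 10^-4
Kb = x²/(0.8 − x) = 3.80 × 10^-4
Neglecting x in the denominator: x = √(3.80 × 10^-4 × 0.8) = 1.74 × 10^-2 M
Check: 2.2% ionized — well under 5%, approximation valid.
pOH = −log(1.74 × 10^-2) = 1.76; pH = 14.00 − 1.76 = 12.24

pH = 12.24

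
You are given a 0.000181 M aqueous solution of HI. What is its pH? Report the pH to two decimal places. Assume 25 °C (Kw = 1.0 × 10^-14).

pH = 3.74

HI is a strong acid and dissociates completely, so [H+] = 0.000181 M.
pH = -log(0.000181) = 3.74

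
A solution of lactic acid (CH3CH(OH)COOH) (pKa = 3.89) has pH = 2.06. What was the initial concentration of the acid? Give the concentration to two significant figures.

[H+] = 10^(-2.06) = 8.71 × 10^-3 M = x
Ka = 10^(−3.89) = 1.29 × 10^-4
Ka = x²/(C₀ − x) ⇒ C₀ = x + x²/Ka
C₀ = 8.71 × 10^-3 + (8.71 × 10^-3)²/(1.29 × 10^-4) = 5.97 × 10^-1 M

C₀ = 6.0 × 10^-1 M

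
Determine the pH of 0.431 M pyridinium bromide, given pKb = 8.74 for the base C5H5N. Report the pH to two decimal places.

pH = 2.81

C5H5NH+ is the conjugate acid of the weak base C5H5N.
Kb = 10^(−8.74) = 1.82 × 10^-9
Ka = Kw/Kb = 1.0×10^-14 / 1.82 × 10^-9 = 5.49 × 10^-6
Ka = [H+]²/(0.431 − [H+]) = 5.49 × 10^-6
Neglecting [H+] in the denominator: [H+] = √(5.49 × 10^-6 × 0.431) = 1.54 × 10^-3 M
([H+]/C₀ = 0.36% < 5%, so the approximation holds.)
pH = −log(1.54 × 10^-3) = 2.81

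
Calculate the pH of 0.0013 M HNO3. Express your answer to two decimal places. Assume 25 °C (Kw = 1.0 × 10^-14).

HNO3 is a strong acid and dissociates completely, so [H+] = 0.0013 M.
pH = -log(0.0013) = 2.89

pH = 2.89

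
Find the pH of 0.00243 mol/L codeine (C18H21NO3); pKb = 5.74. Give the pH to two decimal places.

pH = 9.82

C18H21NO3 + H2O ⇌ C18H22NO3+ + OH-
Kb = 10^(−5.74) = 1.82 × 10^-6
From the ICE table, Kb = x²/(0.00243 − x) = 1.82 × 10^-6.
Assume x ≪ 0.00243: x ≈ √(1.82 × 10^-6 × 0.00243) = 6.65 × 10^-5 M
pOH = −log(6.65 × 10^-5) = 4.18; pH = 14.00 − 4.18 = 9.82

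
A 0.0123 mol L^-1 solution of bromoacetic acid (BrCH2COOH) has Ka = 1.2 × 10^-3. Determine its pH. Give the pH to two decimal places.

pH = 2.48

BrCH2COOH ⇌ BrCH2COO- + H+
From the ICE table, Ka = [H+]²/(0.0123 − [H+]) = 1.2 × 10^-3.
[H+] is not negligible relative to C₀; solve [H+]² + 0.0012·[H+] − 1.48e-05 = 0.
[H+] = [−0.0012 + √(0.0012² + 5.9e-05)]/2 = 3.29 × 10^-3 M
pH = −log(3.29 × 10^-3) = 2.48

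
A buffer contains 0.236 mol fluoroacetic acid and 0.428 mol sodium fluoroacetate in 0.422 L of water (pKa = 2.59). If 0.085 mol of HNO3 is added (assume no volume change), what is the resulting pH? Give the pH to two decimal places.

pH = 2.62

Added H+ converts FCH2COO- to FCH2COOH: FCH2COOH → 0.321 mol, FCH2COO- → 0.343 mol.
pH = pKa + log(n_FCH2COO-/n_FCH2COOH) = 2.59 + log(0.343/0.321) = 2.59 + (+0.029)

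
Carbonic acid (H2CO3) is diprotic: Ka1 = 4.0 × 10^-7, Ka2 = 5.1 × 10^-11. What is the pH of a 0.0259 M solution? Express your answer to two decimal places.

Ka1 ≫ Ka2, so treat the first dissociation as the only significant source of H+.
Ka1 = x²/(0.0259 − x) = 4.0 × 10^-7
x ≈ √(4.0 × 10^-7 × 0.0259) = 1.02 × 10^-4 M
pH = −log(1.02 × 10^-4) = 3.99

pH = 3.99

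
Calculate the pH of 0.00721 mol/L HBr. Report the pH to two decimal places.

HBr is a strong acid and dissociates completely, so [H+] = 0.00721 M.
pH = -log(0.00721) = 2.14

pH = 2.14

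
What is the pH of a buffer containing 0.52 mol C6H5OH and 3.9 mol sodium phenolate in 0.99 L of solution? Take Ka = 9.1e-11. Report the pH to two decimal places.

pH = 10.92

pKa = −log(9.1 × 10^-11) = 10.041
Using pH = pKa + log([base]/[acid]) with [base]/[acid] = 3.9/0.52:
pH = 10.041 + (+0.875) = 10.92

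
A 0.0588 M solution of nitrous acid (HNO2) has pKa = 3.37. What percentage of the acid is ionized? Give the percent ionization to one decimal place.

HNO2 ⇌ NO2- + H+; let x = [H+] at equilibrium.
Ka = 10^(−3.37) = 4.27 × 10^-4
Ka = x²/(C₀ − x); solving the quadratic gives x = 4.80 × 10^-3 M.
% ionization = x/C₀ × 100% = 4.80 × 10^-3/0.0588 × 100% = 8.2%

8.2%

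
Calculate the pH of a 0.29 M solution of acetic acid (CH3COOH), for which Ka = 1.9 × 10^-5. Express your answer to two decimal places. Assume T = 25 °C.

CH3COOH ⇌ CH3COO- + H+
From the ICE table, Ka = [H+]²/(0.29 − [H+]) = 1.9 × 10^-5.
Since Ka ≪ C₀, [H+] ≈ √(Ka·C₀) = 2.35 × 10^-3 M.
pH = −log(2.35 × 10^-3) = 2.63

pH = 2.63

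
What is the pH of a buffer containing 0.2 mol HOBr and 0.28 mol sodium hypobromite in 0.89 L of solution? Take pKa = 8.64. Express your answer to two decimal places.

pH = pKa + log([A⁻]/[HA]) = 8.64 + log(0.28/0.2)
pH = 8.64 + (+0.146) = 8.79

pH = 8.79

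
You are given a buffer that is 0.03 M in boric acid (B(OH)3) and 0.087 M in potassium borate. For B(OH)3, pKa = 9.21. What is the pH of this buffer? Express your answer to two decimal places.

pH = 9.67

Henderson–Hasselbalch: pH = pKa + log([B(OH)4-]/[B(OH)3]) = 9.21 + log(0.087/0.03)
pH = 9.21 + (+0.462) = 9.67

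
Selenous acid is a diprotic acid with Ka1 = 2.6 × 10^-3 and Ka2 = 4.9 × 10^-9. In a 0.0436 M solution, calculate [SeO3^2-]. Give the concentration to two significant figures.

First ionization gives [H+] ≈ [HSeO3-] = 9.43 × 10^-3 M.
Second step: Ka2 = [H+][SeO3^2-]/[HSeO3-] ≈ [SeO3^2-] (since [H+] ≈ [HSeO3-]).
So [SeO3^2-] ≈ Ka2.

4.9 × 10^-9 M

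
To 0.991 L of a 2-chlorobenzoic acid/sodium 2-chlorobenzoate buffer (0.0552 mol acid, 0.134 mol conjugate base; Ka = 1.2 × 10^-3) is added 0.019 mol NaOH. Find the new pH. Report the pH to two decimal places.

pH = 3.55

OH- converts ClC6H4COOH to ClC6H4COO-: ClC6H4COOH → 0.0362 mol, ClC6H4COO- → 0.153 mol.
pKa = −log(1.2 × 10^-3) = 2.921
pH = pKa + log(n_ClC6H4COO-/n_ClC6H4COOH) = 2.921 + log(0.153/0.0362) = 2.921 + (+0.626)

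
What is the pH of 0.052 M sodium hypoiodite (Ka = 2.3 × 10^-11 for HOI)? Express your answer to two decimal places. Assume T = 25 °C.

pH = 11.66

OI- is the conjugate base of the weak acid HOI.
Kb = Kw/Ka = 1.0×10^-14 / 2.3 × 10^-11 = 4.35 × 10^-4
From the ICE table, Kb = [OH-]²/(0.052 − [OH-]) = 4.35 × 10^-4.
[OH-] is not negligible relative to C₀; solve [OH-]² + 0.000435·[OH-] − 2.26e-05 = 0.
[OH-] = [−0.000435 + √(0.000435² + 9.05e-05)]/2 = 4.54 × 10^-3 M
pOH = −log(4.54 × 10^-3) = 2.34; pH = 14.00 − 2.34 = 11.66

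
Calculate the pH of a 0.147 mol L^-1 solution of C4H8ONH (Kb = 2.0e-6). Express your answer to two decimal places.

pH = 10.73

C4H8ONH + H2O ⇌ C4H8ONH2+ + OH-
From the ICE table, Kb = [OH-]²/(0.147 − [OH-]) = 2.0 × 10^-6.
Assume [OH-] ≪ 0.147: [OH-] ≈ √(2.0 × 10^-6 × 0.147) = 5.42 × 10^-4 M
pOH = 3.27, so pH = 14.00 − pOH = 10.73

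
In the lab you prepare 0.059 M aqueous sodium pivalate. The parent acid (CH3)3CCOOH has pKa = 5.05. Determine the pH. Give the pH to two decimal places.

(CH3)3CCOO- is the conjugate base of the weak acid (CH3)3CCOOH.
Ka = 10^(−5.05) = 8.91 × 10^-6
Kb = Kw/Ka = 1.0×10^-14 / 8.91 × 10^-6 = 1.12 × 10^-9
From the ICE table, Kb = [OH-]²/(0.059 − [OH-]) = 1.12 × 10^-9.
Assume [OH-] ≪ 0.059: [OH-] ≈ √(1.12 × 10^-9 × 0.059) = 8.13 × 10^-6 M
([OH-]/C₀ = 0.014% < 5%, so the approximation holds.)
pOH = −log(8.13 × 10^-6) = 5.09; pH = 14.00 − 5.09 = 8.91

pH = 8.91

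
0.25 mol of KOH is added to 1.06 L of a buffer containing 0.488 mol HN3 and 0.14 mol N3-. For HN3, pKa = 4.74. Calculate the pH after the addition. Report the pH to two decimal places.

pH = 4.95

After neutralization: n(HN3) = 0.238 mol, n(N3-) = 0.39 mol.
pH = pKa + log([A⁻]/[HA]) = 4.74 + log(0.39/0.238) = 4.74 +0.214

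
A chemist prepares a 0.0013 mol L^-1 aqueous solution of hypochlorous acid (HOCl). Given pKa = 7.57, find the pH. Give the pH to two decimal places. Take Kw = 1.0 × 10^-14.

HOCl ⇌ OCl- + H+
Ka = 10^(−7.57) = 2.69 × 10^-8
Ka = [H+]²/(0.0013 − [H+]) = 2.69 × 10^-8
Neglecting [H+] in the denominator: [H+] = √(2.69 × 10^-8 × 0.0013) = 5.91 × 10^-6 M
Check: 0.45% ionized — well under 5%, approximation valid.
pH = −log(5.91 × 10^-6) = 5.23

pH = 5.23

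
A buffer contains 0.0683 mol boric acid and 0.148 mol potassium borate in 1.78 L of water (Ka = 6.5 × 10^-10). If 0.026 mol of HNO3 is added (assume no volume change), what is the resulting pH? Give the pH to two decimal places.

pH = 9.30

Added H+ converts B(OH)4- to B(OH)3: B(OH)3 → 0.0943 mol, B(OH)4- → 0.122 mol.
pKa = −log(6.5 × 10^-10) = 9.187
pH = pKa + log([A⁻]/[HA]) = 9.187 + log(0.122/0.0943) = 9.187 +0.112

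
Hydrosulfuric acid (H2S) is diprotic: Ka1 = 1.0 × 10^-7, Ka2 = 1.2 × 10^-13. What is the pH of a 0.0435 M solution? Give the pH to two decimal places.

pH = 4.18

Since Ka1 ≫ Ka2, the first ionization dominates [H+].
Ka1 = x²/(0.0435 − x) = 1.0 × 10^-7
x ≈ √(1.0 × 10^-7 × 0.0435) = 6.60 × 10^-5 M
pH = −log(6.60 × 10^-5) = 4.18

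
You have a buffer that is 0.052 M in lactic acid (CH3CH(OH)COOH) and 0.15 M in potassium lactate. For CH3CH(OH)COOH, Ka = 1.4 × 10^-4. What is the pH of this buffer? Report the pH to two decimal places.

pH = 4.31

pKa = −log(1.4 × 10^-4) = 3.854
Using pH = pKa + log([base]/[acid]) with [base]/[acid] = 0.15/0.052:
pH = 3.854 + (+0.460) = 4.31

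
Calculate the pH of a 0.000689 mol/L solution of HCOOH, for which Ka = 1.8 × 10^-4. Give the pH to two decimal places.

HCOOH ⇌ HCOO- + H+
From the ICE table, Ka = [H+]²/(0.000689 − [H+]) = 1.8 × 10^-4.
Here C₀/Ka ≈ 3.83, so the small-[H+] approximation fails. Use the quadratic:
[H+] = (−Ka + √(Ka² + 4·Ka·C₀))/2 = 2.73 × 10^-4 M
pH = −log[H+] = −log(2.73 × 10^-4) = 3.56

pH = 3.56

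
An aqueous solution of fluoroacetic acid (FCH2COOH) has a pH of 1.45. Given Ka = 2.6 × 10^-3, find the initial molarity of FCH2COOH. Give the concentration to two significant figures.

C₀ = 5.2 × 10^-1 M

[H+] = 10^(-1.45) = 3.55 × 10^-2 M = x
Ka = x²/(C₀ − x) ⇒ C₀ = x + x²/Ka
C₀ = 3.55 × 10^-2 + (3.55 × 10^-2)²/(2.6 × 10^-3) = 5.20 × 10^-1 M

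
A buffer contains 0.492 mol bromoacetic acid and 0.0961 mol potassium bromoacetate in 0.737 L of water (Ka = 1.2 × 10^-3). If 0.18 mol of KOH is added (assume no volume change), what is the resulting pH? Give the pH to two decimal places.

OH- converts BrCH2COOH to BrCH2COO-: BrCH2COOH → 0.312 mol, BrCH2COO- → 0.276 mol.
pKa = −log(1.2 × 10^-3) = 2.921
pH = pKa + log([A⁻]/[HA]) = 2.921 + log(0.276/0.312) = 2.921 -0.053

pH = 2.87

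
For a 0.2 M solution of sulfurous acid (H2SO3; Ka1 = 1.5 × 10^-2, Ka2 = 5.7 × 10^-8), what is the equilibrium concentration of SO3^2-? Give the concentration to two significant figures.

First ionization gives [H+] ≈ [HSO3-] = 4.78 × 10^-2 M.
Second step: Ka2 = [H+][SO3^2-]/[HSO3-] ≈ [SO3^2-] (since [H+] ≈ [HSO3-]).
So [SO3^2-] ≈ Ka2.

5.7 × 10^-8 M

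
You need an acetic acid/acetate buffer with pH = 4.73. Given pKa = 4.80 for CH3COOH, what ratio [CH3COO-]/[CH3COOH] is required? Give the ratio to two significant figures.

ratio = 0.85

pH = pKa + log(r) ⇒ log(r) = 4.73 − 4.80 = -0.07
r = [CH3COO-]/[CH3COOH] = 10^(-0.07) = 0.851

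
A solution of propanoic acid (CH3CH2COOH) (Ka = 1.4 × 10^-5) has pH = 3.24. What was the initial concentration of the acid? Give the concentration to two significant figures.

C₀ = 2.4 × 10^-2 M

[H+] = 10^(-3.24) = 5.75 × 10^-4 M = x
Ka = x²/(C₀ − x) ⇒ C₀ = x + x²/Ka
C₀ = 5.75 × 10^-4 + (5.75 × 10^-4)²/(1.4 × 10^-5) = 2.42 × 10^-2 M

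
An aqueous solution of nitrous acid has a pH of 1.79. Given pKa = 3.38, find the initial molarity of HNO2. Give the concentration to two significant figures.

[H+] = 10^(-1.79) = 1.62 × 10^-2 M = x
Ka = 10^(−3.38) = 4.17 × 10^-4
Ka = x²/(C₀ − x) ⇒ C₀ = x + x²/Ka
C₀ = 1.62 × 10^-2 + (1.62 × 10^-2)²/(4.17 × 10^-4) = 6.46 × 10^-1 M

C₀ = 6.5 × 10^-1 M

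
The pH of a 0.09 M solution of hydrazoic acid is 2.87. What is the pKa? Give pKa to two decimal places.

pKa = 4.69

[H+] = 10^(-2.87) = 1.35 × 10^-3 M
At equilibrium [HA] = 0.09 − 1.35 × 10^-3 = 8.86 × 10^-2 M
Ka = [H+][A-]/[HA] = (1.35 × 10^-3)² / 8.86 × 10^-2 = 2.06 × 10^-5
pKa = -log(2.06 × 10^-5) = 4.69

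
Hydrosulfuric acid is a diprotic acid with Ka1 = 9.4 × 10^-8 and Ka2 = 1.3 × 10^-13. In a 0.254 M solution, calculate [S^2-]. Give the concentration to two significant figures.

First ionization gives [H+] ≈ [HS-] = 1.55 × 10^-4 M.
Second step: Ka2 = [H+][S^2-]/[HS-] ≈ [S^2-] (since [H+] ≈ [HS-]).
So [S^2-] ≈ Ka2.

1.3 × 10^-13 M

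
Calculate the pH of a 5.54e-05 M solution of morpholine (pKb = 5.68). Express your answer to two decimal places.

C4H8ONH + H2O ⇌ C4H8ONH2+ + OH-
Kb = 10^(−5.68) = 2.09 × 10^-6
From the ICE table, Kb = [OH-]²/(5.54e-05 − [OH-]) = 2.09 × 10^-6.
Here C₀/Kb ≈ 26.5, so the small-[OH-] approximation fails. Use the quadratic:
[OH-] = (−Kb + √(Kb² + 4·Kb·C₀))/2 = 9.77 × 10^-6 M
pOH = −log(9.77 × 10^-6) = 5.01; pH = 14.00 − 5.01 = 8.99

pH = 8.99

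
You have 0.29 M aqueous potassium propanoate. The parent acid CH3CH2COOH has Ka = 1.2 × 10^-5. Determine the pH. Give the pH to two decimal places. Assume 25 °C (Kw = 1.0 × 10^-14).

pH = 9.19

CH3CH2COO- is the conjugate base of the weak acid CH3CH2COOH.
Kb = Kw/Ka = 1.0×10^-14 / 1.2 × 10^-5 = 8.33 × 10^-10
Let x = [OH-] at equilibrium. Kb = x²/(0.29 − x).
Since Kb ≪ C₀, x ≈ √(Kb·C₀) = 1.55 × 10^-5 M.
Check: 0.0054% ionized — well under 5%, approximation valid.
pOH = −log(1.55 × 10^-5) = 4.81; pH = 14.00 − 4.81 = 9.19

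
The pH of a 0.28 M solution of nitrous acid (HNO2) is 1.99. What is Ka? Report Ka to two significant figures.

Ka = 3.9 × 10^-4

[H+] = 10^(-1.99) = 1.02 × 10^-2 M
At equilibrium [HA] = 0.28 − 1.02 × 10^-2 = 2.70 × 10^-1 M
Ka = [H+][A-]/[HA] = (1.02 × 10^-2)² / 2.70 × 10^-1 = 3.9 × 10^-4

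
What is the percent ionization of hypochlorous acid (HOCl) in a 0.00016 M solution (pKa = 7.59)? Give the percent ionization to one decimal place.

HOCl ⇌ OCl- + H+; let x = [H+] at equilibrium.
Ka = 10^(−7.59) = 2.57 × 10^-8
x ≈ √(Ka·C₀) = √(2.57 × 10^-8 × 0.00016) = 2.03 × 10^-6 M
Fraction ionized = 2.03 × 10^-6 / 0.00016 = 0.0127 → 1.3%

1.3%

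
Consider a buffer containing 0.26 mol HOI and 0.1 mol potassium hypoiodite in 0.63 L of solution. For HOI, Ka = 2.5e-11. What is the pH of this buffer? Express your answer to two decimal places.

pKa = −log(2.5 × 10^-11) = 10.602
Henderson–Hasselbalch: pH = pKa + log([OI-]/[HOI]) = 10.602 + log(0.1/0.26)
pH = 10.602 + (-0.415) = 10.19

pH = 10.19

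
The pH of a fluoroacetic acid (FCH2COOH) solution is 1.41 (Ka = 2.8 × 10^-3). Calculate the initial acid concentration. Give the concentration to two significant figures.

C₀ = 5.8 × 10^-1 M

[H+] = 10^(-1.41) = 3.89 × 10^-2 M = x
Ka = x²/(C₀ − x) ⇒ C₀ = x + x²/Ka
C₀ = 3.89 × 10^-2 + (3.89 × 10^-2)²/(2.8 × 10^-3) = 5.79 × 10^-1 M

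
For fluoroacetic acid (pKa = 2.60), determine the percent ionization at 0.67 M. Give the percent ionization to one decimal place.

FCH2COOH ⇌ FCH2COO- + H+; let x = [H+] at equilibrium.
Ka = 10^(−2.60) = 2.51 × 10^-3
Ka = x²/(C₀ − x); solving the quadratic gives x = 3.98 × 10^-2 M.
Fraction ionized = 3.98 × 10^-2 / 0.67 = 0.0594 → 5.9%

5.9%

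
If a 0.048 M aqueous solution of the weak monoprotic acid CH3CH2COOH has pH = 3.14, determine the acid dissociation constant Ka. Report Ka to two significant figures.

[H+] = 10^(-3.14) = 7.24 × 10^-4 M
At equilibrium [HA] = 0.048 − 7.24 × 10^-4 = 4.73 × 10^-2 M
Ka = [H+][A-]/[HA] = (7.24 × 10^-4)² / 4.73 × 10^-2 = 1.1 × 10^-5

Ka = 1.1 × 10^-5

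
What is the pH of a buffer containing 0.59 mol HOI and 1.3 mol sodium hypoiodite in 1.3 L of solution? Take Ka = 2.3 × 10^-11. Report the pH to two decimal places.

pKa = −log(2.3 × 10^-11) = 10.638
pH = pKa + log([A⁻]/[HA]) = 10.638 + log(1.3/0.59)
pH = 10.638 + (+0.343) = 10.98

pH = 10.98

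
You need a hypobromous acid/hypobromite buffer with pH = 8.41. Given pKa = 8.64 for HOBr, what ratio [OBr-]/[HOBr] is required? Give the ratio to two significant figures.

ratio = 0.59

pH = pKa + log(r) ⇒ log(r) = 8.41 − 8.64 = -0.23
r = [OBr-]/[HOBr] = 10^(-0.23) = 0.589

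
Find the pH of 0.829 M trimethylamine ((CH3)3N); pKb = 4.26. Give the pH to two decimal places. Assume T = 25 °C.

pH = 11.83

(CH3)3N + H2O ⇌ (CH3)3NH+ + OH-
Kb = 10^(−4.26) = 5.50 × 10^-5
Let x = [OH-] at equilibrium. Kb = x²/(0.829 − x).
Assume x ≪ 0.829: x ≈ √(5.50 × 10^-5 × 0.829) = 6.75 × 10^-3 M
Check: 0.81% ionized — well under 5%, approximation valid.
pOH = −log(6.75 × 10^-3) = 2.17; pH = 14.00 − 2.17 = 11.83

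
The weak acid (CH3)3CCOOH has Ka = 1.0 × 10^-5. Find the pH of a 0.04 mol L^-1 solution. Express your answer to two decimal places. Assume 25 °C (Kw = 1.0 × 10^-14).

pH = 3.20

(CH3)3CCOOH ⇌ (CH3)3CCOO- + H+
From the ICE table, Ka = [H+]²/(0.04 − [H+]) = 1.0 × 10^-5.
Since Ka ≪ C₀, [H+] ≈ √(Ka·C₀) = 6.32 × 10^-4 M.
pH = −log[H+] = −log(6.32 × 10^-4) = 3.20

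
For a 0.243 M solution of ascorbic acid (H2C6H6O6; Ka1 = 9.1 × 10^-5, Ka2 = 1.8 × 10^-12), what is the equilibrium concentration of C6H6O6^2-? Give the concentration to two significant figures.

First ionization gives [H+] ≈ [HC6H6O6-] = 4.70 × 10^-3 M.
Second step: Ka2 = [H+][C6H6O6^2-]/[HC6H6O6-] ≈ [C6H6O6^2-] (since [H+] ≈ [HC6H6O6-]).
So [C6H6O6^2-] ≈ Ka2.

1.8 × 10^-12 M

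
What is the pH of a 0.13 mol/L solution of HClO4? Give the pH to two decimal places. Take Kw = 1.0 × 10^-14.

HClO4 is a strong acid and dissociates completely, so [H+] = 0.13 M.
pH = -log(0.13) = 0.89

pH = 0.89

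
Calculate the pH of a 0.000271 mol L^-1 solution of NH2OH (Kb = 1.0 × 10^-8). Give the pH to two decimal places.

pH = 8.22

NH2OH + H2O ⇌ NH3OH+ + OH-
From the ICE table, Kb = [OH-]²/(0.000271 − [OH-]) = 1.0 × 10^-8.
Assume [OH-] ≪ 0.000271: [OH-] ≈ √(1.0 × 10^-8 × 0.000271) = 1.65 × 10^-6 M
pOH = −log(1.65 × 10^-6) = 5.78; pH = 14.00 − 5.78 = 8.22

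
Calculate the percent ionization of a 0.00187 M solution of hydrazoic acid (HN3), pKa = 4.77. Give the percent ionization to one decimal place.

HN3 ⇌ N3- + H+; let x = [H+] at equilibrium.
Ka = 10^(−4.77) = 1.70 × 10^-5
Solve x² + 1.7e-05x − 3.18e-08 = 0 → x = 1.70 × 10^-4 M
% ionization = x/C₀ × 100% = 1.70 × 10^-4/0.00187 × 100% = 9.1%

9.1%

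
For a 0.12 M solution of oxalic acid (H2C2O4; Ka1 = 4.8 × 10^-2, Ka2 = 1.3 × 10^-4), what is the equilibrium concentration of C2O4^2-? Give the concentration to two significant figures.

First ionization gives [H+] ≈ [HC2O4-] = 5.56 × 10^-2 M.
Second step: Ka2 = [H+][C2O4^2-]/[HC2O4-] ≈ [C2O4^2-] (since [H+] ≈ [HC2O4-]).
So [C2O4^2-] ≈ Ka2.

1.3 × 10^-4 M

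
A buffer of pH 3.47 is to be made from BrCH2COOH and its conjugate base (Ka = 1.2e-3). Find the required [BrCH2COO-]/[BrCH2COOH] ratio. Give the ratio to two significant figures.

pKa = -log(1.2 × 10^-3) = 2.921
pH = pKa + log(r) ⇒ log(r) = 3.47 − 2.921 = +0.549
r = [BrCH2COO-]/[BrCH2COOH] = 10^(+0.549) = 3.54

ratio = 3.5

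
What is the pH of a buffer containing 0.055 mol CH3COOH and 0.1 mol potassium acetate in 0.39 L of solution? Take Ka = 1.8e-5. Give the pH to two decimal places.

pKa = −log(1.8 × 10^-5) = 4.745
Henderson–Hasselbalch: pH = pKa + log([CH3COO-]/[CH3COOH]) = 4.745 + log(0.1/0.055)
pH = 4.745 + (+0.260) = 5.00

pH = 5.00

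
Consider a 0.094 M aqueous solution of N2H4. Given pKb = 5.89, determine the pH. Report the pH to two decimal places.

N2H4 + H2O ⇌ N2H5+ + OH-
Kb = 10^(−5.89) = 1.29 × 10^-6
Kb = [OH-]²/(0.094 − [OH-]) = 1.29 × 10^-6
Assume [OH-] ≪ 0.094: [OH-] ≈ √(1.29 × 10^-6 × 0.094) = 3.48 × 10^-4 M
pOH = 3.46, so pH = 14.00 − pOH = 10.54

pH = 10.54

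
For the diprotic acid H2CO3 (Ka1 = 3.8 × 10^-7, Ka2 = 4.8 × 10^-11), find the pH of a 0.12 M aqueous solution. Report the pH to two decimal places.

pH = 3.67

Ka1 ≫ Ka2, so treat the first dissociation as the only significant source of H+.
Ka1 = x²/(0.12 − x) = 3.8 × 10^-7
x ≈ √(3.8 × 10^-7 × 0.12) = 2.14 × 10^-4 M
pH = −log(2.14 × 10^-4) = 3.67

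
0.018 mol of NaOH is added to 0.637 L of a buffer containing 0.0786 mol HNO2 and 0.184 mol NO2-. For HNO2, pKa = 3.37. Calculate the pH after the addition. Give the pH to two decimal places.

OH- converts HNO2 to NO2-: HNO2 → 0.0606 mol, NO2- → 0.202 mol.
Henderson–Hasselbalch with mole ratio 0.202/0.0606: pH = 3.37 + (+0.523)

pH = 3.89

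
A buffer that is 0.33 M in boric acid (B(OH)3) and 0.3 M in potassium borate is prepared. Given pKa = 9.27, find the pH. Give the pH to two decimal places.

pH = 9.23

Using pH = pKa + log([base]/[acid]) with [base]/[acid] = 0.3/0.33:
pH = 9.27 + (-0.041) = 9.23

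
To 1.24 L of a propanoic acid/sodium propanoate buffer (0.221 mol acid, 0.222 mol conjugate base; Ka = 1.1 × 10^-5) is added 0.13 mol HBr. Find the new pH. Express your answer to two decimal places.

After neutralization: n(CH3CH2COOH) = 0.351 mol, n(CH3CH2COO-) = 0.092 mol.
pKa = −log(1.1 × 10^-5) = 4.959
Henderson–Hasselbalch with mole ratio 0.092/0.351: pH = 4.959 + (-0.582)

pH = 4.38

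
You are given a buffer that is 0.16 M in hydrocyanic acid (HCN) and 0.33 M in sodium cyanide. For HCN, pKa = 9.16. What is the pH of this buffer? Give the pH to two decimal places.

pH = 9.47

Henderson–Hasselbalch: pH = pKa + log([CN-]/[HCN]) = 9.16 + log(0.33/0.16)
pH = 9.16 + (+0.314) = 9.47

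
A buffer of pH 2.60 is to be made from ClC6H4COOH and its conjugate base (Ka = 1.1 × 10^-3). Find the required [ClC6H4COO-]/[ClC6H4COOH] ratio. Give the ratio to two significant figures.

ratio = 0.44

pKa = -log(1.1 × 10^-3) = 2.959
pH = pKa + log(r) ⇒ log(r) = 2.60 − 2.959 = -0.359
r = [ClC6H4COO-]/[ClC6H4COOH] = 10^(-0.359) = 0.438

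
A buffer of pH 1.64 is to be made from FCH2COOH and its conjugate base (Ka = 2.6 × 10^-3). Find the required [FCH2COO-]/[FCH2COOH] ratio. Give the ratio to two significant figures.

pKa = -log(2.6 × 10^-3) = 2.585
pH = pKa + log(r) ⇒ log(r) = 1.64 − 2.585 = -0.945
r = [FCH2COO-]/[FCH2COOH] = 10^(-0.945) = 0.114

ratio = 0.11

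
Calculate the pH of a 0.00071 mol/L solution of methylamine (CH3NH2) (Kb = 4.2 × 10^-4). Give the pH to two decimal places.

pH = 10.57

CH3NH2 + H2O ⇌ CH3NH3+ + OH-
Let x = [OH-] at equilibrium. Kb = x²/(0.00071 − x).
x is not negligible relative to C₀; solve x² + 0.00042·x − 2.98e-07 = 0.
x = [−0.00042 + √(0.00042² + 1.19e-06)]/2 = 3.75 × 10^-4 M
pOH = 3.43, so pH = 14.00 − pOH = 10.57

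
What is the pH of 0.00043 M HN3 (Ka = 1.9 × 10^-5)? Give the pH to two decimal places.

pH = 4.09

HN3 ⇌ N3- + H+
From the ICE table, Ka = x²/(0.00043 − x) = 1.9 × 10^-5.
The 5% rule fails; solving x² + Ka·x − Ka·C₀ = 0 exactly:
x = (−Ka + √(Ka² + 4·Ka·C₀))/2 = 8.14 × 10^-5 M
pH = −log[H+] = −log(8.14 × 10^-5) = 4.09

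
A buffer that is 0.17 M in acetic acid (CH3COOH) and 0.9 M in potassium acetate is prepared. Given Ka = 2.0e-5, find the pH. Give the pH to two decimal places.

pH = 5.42

pKa = −log(2.0 × 10^-5) = 4.699
pH = pKa + log([A⁻]/[HA]) = 4.699 + log(0.9/0.17)
pH = 4.699 + (+0.724) = 5.42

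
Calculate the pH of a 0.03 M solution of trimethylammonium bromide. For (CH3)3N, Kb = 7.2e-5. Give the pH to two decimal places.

(CH3)3NH+ is the conjugate acid of the weak base (CH3)3N.
Ka = Kw/Kb = 1.0×10^-14 / 7.2 × 10^-5 = 1.39 × 10^-10
From the ICE table, Ka = [H+]²/(0.03 − [H+]) = 1.39 × 10^-10.
Neglecting [H+] in the denominator: [H+] = √(1.39 × 10^-10 × 0.03) = 2.04 × 10^-6 M
pH = −log(2.04 × 10^-6) = 5.69

pH = 5.69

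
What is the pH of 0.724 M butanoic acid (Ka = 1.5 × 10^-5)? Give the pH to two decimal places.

pH = 2.48

CH3(CH2)2COOH ⇌ CH3(CH2)2COO- + H+
Ka = [H+]²/(0.724 − [H+]) = 1.5 × 10^-5
Since Ka ≪ C₀, [H+] ≈ √(Ka·C₀) = 3.30 × 10^-3 M.
Check: 0.46% ionized — well under 5%, approximation valid.
pH = −log[H+] = −log(3.30 × 10^-3) = 2.48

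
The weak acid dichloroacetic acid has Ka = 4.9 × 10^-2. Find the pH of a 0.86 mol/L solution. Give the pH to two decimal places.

Cl2CHCOOH ⇌ Cl2CHCOO- + H+
From the ICE table, Ka = x²/(0.86 − x) = 4.9 × 10^-2.
Here C₀/Ka ≈ 17.6, so the small-x approximation fails. Use the quadratic:
x = [−0.049 + √(0.049² + 0.169)]/2 = 1.82 × 10^-1 M
pH = −log(1.82 × 10^-1) = 0.74

pH = 0.74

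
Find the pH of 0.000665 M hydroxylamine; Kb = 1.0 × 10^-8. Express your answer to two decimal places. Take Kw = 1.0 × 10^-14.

pH = 8.41

NH2OH + H2O ⇌ NH3OH+ + OH-
Kb = [OH-]²/(0.000665 − [OH-]) = 1.0 × 10^-8
Assume [OH-] ≪ 0.000665: [OH-] ≈ √(1.0 × 10^-8 × 0.000665) = 2.58 × 10^-6 M
pOH = 5.59, so pH = 14.00 − pOH = 8.41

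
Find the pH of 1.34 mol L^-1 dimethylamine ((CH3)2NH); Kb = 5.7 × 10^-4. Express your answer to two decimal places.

pH = 12.44

(CH3)2NH + H2O ⇌ (CH3)2NH2+ + OH-
Kb = x²/(1.34 − x) = 5.7 × 10^-4
Assume x ≪ 1.34: x ≈ √(5.7 × 10^-4 × 1.34) = 2.76 × 10^-2 M
(x/C₀ = 2.1% < 5%, so the approximation holds.)
pOH = −log(2.76 × 10^-2) = 1.56; pH = 14.00 − 1.56 = 12.44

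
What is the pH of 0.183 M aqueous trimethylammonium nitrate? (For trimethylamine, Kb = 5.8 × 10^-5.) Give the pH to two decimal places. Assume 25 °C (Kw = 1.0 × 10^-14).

(CH3)3NH+ is the conjugate acid of the weak base (CH3)3N.
Ka = Kw/Kb = 1.0×10^-14 / 5.8 × 10^-5 = 1.72 × 10^-10
Ka = [H+]²/(0.183 − [H+]) = 1.72 × 10^-10
Neglecting [H+] in the denominator: [H+] = √(1.72 × 10^-10 × 0.183) = 5.61 × 10^-6 M
pH = −log(5.61 × 10^-6) = 5.25

pH = 5.25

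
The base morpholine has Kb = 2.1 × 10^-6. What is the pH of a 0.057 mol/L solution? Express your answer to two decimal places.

C4H8ONH + H2O ⇌ C4H8ONH2+ + OH-
Let x = [OH-] at equilibrium. Kb = x²/(0.057 − x).
Assume x ≪ 0.057: x ≈ √(2.1 × 10^-6 × 0.057) = 3.46 × 10^-4 M
pOH = −log(3.46 × 10^-4) = 3.46; pH = 14.00 − 3.46 = 10.54

pH = 10.54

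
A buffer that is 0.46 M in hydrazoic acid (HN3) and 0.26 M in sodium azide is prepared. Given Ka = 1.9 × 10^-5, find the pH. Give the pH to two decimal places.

pKa = −log(1.9 × 10^-5) = 4.721
Using pH = pKa + log([base]/[acid]) with [base]/[acid] = 0.26/0.46:
pH = 4.721 + (-0.248) = 4.47

pH = 4.47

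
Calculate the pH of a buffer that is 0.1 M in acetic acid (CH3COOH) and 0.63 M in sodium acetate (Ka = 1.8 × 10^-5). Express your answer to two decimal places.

pH = 5.54

pKa = −log(1.8 × 10^-5) = 4.745
pH = pKa + log([A⁻]/[HA]) = 4.745 + log(0.63/0.1)
pH = 4.745 + (+0.799) = 5.54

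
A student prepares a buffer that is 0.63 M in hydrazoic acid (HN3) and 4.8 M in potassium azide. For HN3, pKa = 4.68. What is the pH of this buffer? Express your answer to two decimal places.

pH = 5.56

Henderson–Hasselbalch: pH = pKa + log([N3-]/[HN3]) = 4.68 + log(4.8/0.63)
pH = 4.68 + (+0.882) = 5.56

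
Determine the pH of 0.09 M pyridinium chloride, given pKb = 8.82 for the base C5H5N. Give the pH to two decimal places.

pH = 3.11

C5H5NH+ is the conjugate acid of the weak base C5H5N.
Kb = 10^(−8.82) = 1.51 × 10^-9
Ka = Kw/Kb = 1.0×10^-14 / 1.51 × 10^-9 = 6.62 × 10^-6
Let x = [H+] at equilibrium. Ka = x²/(0.09 − x).
Assume x ≪ 0.09: x ≈ √(6.62 × 10^-6 × 0.09) = 7.72 × 10^-4 M
Check: 0.86% ionized — well under 5%, approximation valid.
pH = −log[H+] = −log(7.72 × 10^-4) = 3.11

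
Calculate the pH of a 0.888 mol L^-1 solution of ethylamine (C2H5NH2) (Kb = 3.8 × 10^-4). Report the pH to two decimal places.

C2H5NH2 + H2O ⇌ C2H5NH3+ + OH-
From the ICE table, Kb = [OH-]²/(0.888 − [OH-]) = 3.8 × 10^-4.
Neglecting [OH-] in the denominator: [OH-] = √(3.8 × 10^-4 × 0.888) = 1.84 × 10^-2 M
Check: 2.1% ionized — well under 5%, approximation valid.
pOH = 1.74, so pH = 14.00 − pOH = 12.26

pH = 12.26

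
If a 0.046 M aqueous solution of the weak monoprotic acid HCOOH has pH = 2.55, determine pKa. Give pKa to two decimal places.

[H+] = 10^(-2.55) = 2.82 × 10^-3 M
At equilibrium [HA] = 0.046 − 2.82 × 10^-3 = 4.32 × 10^-2 M
Ka = [H+][A-]/[HA] = (2.82 × 10^-3)² / 4.32 × 10^-2 = 1.84 × 10^-4
pKa = -log(1.84 × 10^-4) = 3.74

pKa = 3.74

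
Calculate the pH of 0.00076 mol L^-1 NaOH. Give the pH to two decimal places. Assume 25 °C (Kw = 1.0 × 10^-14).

NaOH is a strong base; [OH-] = 0.00076 M.
pOH = -log(0.00076) = 3.12
pH = 14.00 - 3.12 = 10.88

pH = 10.88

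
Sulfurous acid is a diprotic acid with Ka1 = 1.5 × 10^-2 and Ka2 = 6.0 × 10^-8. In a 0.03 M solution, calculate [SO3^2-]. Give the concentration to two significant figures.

First ionization gives [H+] ≈ [HSO3-] = 1.50 × 10^-2 M.
Second step: Ka2 = [H+][SO3^2-]/[HSO3-] ≈ [SO3^2-] (since [H+] ≈ [HSO3-]).
So [SO3^2-] ≈ Ka2.

6.0 × 10^-8 M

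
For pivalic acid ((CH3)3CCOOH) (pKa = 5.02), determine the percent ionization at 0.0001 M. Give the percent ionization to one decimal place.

26.5%

(CH3)3CCOOH ⇌ (CH3)3CCOO- + H+; let x = [H+] at equilibrium.
Ka = 10^(−5.02) = 9.55 × 10^-6
Solve x² + 9.55e-06x − 9.55e-10 = 0 → x = 2.65 × 10^-5 M
% ionization = x/C₀ × 100% = 2.65 × 10^-5/0.0001 × 100% = 26.5%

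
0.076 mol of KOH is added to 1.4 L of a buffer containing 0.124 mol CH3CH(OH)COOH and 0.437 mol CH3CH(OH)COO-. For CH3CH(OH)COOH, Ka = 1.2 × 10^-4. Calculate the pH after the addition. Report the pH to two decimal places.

After neutralization: n(CH3CH(OH)COOH) = 0.048 mol, n(CH3CH(OH)COO-) = 0.513 mol.
pKa = −log(1.2 × 10^-4) = 3.921
pH = pKa + log(n_CH3CH(OH)COO-/n_CH3CH(OH)COOH) = 3.921 + log(0.513/0.048) = 3.921 + (+1.029)

pH = 4.95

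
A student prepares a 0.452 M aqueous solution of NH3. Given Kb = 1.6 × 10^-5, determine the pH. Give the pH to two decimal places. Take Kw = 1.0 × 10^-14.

pH = 11.43

NH3 + H2O ⇌ NH4+ + OH-
Kb = x²/(0.452 − x) = 1.6 × 10^-5
Since Kb ≪ C₀, x ≈ √(Kb·C₀) = 2.69 × 10^-3 M.
(x/C₀ = 0.59% < 5%, so the approximation holds.)
pOH = 2.57, so pH = 14.00 − pOH = 11.43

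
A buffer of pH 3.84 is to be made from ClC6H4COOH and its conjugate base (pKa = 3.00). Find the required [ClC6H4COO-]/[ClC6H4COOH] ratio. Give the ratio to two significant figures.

pH = pKa + log(r) ⇒ log(r) = 3.84 − 3.00 = +0.84
r = [ClC6H4COO-]/[ClC6H4COOH] = 10^(+0.84) = 6.92

ratio = 6.9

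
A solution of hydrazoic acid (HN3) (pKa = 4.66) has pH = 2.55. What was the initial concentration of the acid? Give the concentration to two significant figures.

[H+] = 10^(-2.55) = 2.82 × 10^-3 M = x
Ka = 10^(−4.66) = 2.19 × 10^-5
Ka = x²/(C₀ − x) ⇒ C₀ = x + x²/Ka
C₀ = 2.82 × 10^-3 + (2.82 × 10^-3)²/(2.19 × 10^-5) = 3.66 × 10^-1 M

C₀ = 3.7 × 10^-1 M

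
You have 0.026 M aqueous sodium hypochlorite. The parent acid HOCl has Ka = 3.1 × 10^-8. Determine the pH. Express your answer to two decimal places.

pH = 9.96

OCl- is the conjugate base of the weak acid HOCl.
Kb = Kw/Ka = 1.0×10^-14 / 3.1 × 10^-8 = 3.23 × 10^-7
Let x = [OH-] at equilibrium. Kb = x²/(0.026 − x).
Since Kb ≪ C₀, x ≈ √(Kb·C₀) = 9.16 × 10^-5 M.
(x/C₀ = 0.35% < 5%, so the approximation holds.)
pOH = −log(9.16 × 10^-5) = 4.04; pH = 14.00 − 4.04 = 9.96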